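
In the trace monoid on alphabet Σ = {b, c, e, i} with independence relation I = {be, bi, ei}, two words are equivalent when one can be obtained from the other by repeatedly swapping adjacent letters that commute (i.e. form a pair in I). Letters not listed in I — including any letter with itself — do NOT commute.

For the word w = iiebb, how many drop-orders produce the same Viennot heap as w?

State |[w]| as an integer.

30

drop 0:i onto floor
drop 1:i onto {0:i}
drop 2:e onto floor
drop 3:b onto floor
drop 4:b onto {3:b}
ground layer = {0:i, 2:e, 3:b}
drop-orders for the pieces not yet dropped (sum over which currently-grounded one goes next):
  1 to go: {1} 1  {2} 1  {4} 1
  2 to go: {0,1} 1  {1,2} 2  {1,4} 2  {2,4} 2  {3,4} 1
  3 to go: {0,1,2} 3  {0,1,4} 3  {1,2,4} 6  {1,3,4} 3  {2,3,4} 3
  if 0:i drops first: 12 orders
  if 2:e drops first: 6 orders
  if 3:b drops first: 12 orders
heap linearizations: 30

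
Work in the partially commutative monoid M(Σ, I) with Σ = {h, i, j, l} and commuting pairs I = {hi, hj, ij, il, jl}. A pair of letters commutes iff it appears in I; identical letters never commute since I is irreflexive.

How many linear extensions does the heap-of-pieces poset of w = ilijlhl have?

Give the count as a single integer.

0(i) covers ∅
1(l) covers ∅
2(i) covers 0:i
3(j) covers ∅
4(l) covers 1:l
5(h) covers 4:l
6(l) covers 5:h
floor of heap: 0:i, 1:l, 3:j
completions by unplaced set U, small U first (add the entries for U minus each lowest piece of U):
  |U|=1: {2}:1  {3}:1  {6}:1
  |U|=2: {0,2}:1  {2,3}:2  {2,6}:2  {3,6}:2  {5,6}:1
  |U|=3: {0,2,3}:3  {0,2,6}:3  {2,3,6}:6  {2,5,6}:3  {3,5,6}:3  {4,5,6}:1
  |U|=4: {0,2,3,6}:12  {0,2,5,6}:6  {1,4,5,6}:1  {2,3,5,6}:12  {2,4,5,6}:4  {3,4,5,6}:4
  |U|=5: {0,2,3,5,6}:30  {0,2,4,5,6}:10  {1,2,4,5,6}:5  {1,3,4,5,6}:5  {2,3,4,5,6}:20
  start at 0(i): 30
  start at 1(l): 60
  start at 3(j): 15
sum over floor = 105

105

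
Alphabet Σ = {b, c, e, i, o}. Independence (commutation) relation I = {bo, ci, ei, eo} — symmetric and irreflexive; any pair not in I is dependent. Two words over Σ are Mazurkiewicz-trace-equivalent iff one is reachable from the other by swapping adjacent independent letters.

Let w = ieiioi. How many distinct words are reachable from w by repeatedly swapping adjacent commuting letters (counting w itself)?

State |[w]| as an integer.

drop 0:i onto floor
drop 1:e onto floor
drop 2:i onto {0:i}
drop 3:i onto {2:i}
drop 4:o onto {3:i}
drop 5:i onto {4:o}
ground layer = {0:i, 1:e}
drop-orders for the pieces not yet dropped (sum over which currently-grounded one goes next):
  1 to go: {1} 1  {5} 1
  2 to go: {1,5} 2  {4,5} 1
  3 to go: {1,4,5} 3  {3,4,5} 1
  4 to go: {1,3,4,5} 4  {2,3,4,5} 1
  if 0:i drops first: 5 orders
  if 1:e drops first: 1 orders
heap linearizations: 6

6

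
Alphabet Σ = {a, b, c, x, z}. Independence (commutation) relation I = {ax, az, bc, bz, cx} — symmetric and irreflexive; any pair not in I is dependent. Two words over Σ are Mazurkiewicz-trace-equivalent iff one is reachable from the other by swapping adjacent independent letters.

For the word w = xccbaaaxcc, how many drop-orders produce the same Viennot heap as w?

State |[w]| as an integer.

40

#0=x has no predecessor
#1=c has no predecessor
#2=c depends on [1:c]
#3=b depends on [0:x]
#4=a depends on [2:c, 3:b]
#5=a depends on [4:a]
#6=a depends on [5:a]
#7=x depends on [3:b]
#8=c depends on [6:a]
#9=c depends on [8:c]
sources: [0:x, 1:c]
N(rest) = Σ N(rest − s) over sources s of rest; N(one piece) = 1:
  size 1 → [7]=1  [9]=1
  size 2 → [7,9]=2  [8,9]=1
  size 3 → [6,8,9]=1  [7,8,9]=3
  size 4 → [5,6,8,9]=1  [6,7,8,9]=4
  size 5 → [4,5,6,8,9]=1  [5,6,7,8,9]=5
  size 6 → [2,4,5,6,8,9]=1  [4,5,6,7,8,9]=6
  size 7 → [1,2,4,5,6,8,9]=1  [2,4,5,6,7,8,9]=7  [3,4,5,6,7,8,9]=6
  size 8 → [0,3,4,5,6,7,8,9]=6  [1,2,4,5,6,7,8,9]=8  [2,3,4,5,6,7,8,9]=13
  first=0(x) contributes 21
  first=1(c) contributes 19
|[w]| = 40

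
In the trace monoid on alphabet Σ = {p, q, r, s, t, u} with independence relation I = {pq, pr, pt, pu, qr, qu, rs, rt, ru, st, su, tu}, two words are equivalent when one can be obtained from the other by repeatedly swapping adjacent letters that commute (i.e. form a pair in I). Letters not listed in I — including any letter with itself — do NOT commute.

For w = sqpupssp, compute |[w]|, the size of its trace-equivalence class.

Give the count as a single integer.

#0=s has no predecessor
#1=q depends on [0:s]
#2=p depends on [0:s]
#3=u has no predecessor
#4=p depends on [2:p]
#5=s depends on [1:q, 4:p]
#6=s depends on [5:s]
#7=p depends on [6:s]
sources: [0:s, 3:u]
N(rest) = Σ N(rest − s) over sources s of rest; N(one piece) = 1:
  size 1 → [3]=1  [7]=1
  size 2 → [3,7]=2  [6,7]=1
  size 3 → [3,6,7]=3  [5,6,7]=1
  size 4 → [1,5,6,7]=1  [3,5,6,7]=4  [4,5,6,7]=1
  size 5 → [1,3,5,6,7]=5  [1,4,5,6,7]=2  [2,4,5,6,7]=1  [3,4,5,6,7]=5
  size 6 → [1,2,4,5,6,7]=3  [1,3,4,5,6,7]=12  [2,3,4,5,6,7]=6
  first=0(s) contributes 21
  first=3(u) contributes 3
|[w]| = 24

24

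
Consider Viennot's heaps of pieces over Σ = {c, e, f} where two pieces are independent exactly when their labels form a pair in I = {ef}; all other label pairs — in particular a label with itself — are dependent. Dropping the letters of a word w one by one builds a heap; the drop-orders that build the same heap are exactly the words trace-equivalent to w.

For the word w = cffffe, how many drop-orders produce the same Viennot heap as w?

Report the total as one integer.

#0=c has no predecessor
#1=f depends on [0:c]
#2=f depends on [1:f]
#3=f depends on [2:f]
#4=f depends on [3:f]
#5=e depends on [0:c]
sources: [0:c]
N(rest) = Σ N(rest − s) over sources s of rest; N(one piece) = 1:
  size 1 → [4]=1  [5]=1
  size 2 → [3,4]=1  [4,5]=2
  size 3 → [2,3,4]=1  [3,4,5]=3
  size 4 → [1,2,3,4]=1  [2,3,4,5]=4
  first=0(c) contributes 5

5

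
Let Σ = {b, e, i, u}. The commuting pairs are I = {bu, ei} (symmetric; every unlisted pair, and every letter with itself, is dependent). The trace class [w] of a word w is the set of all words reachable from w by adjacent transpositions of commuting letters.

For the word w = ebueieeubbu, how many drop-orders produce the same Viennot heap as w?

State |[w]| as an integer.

48

0(e) covers ∅
1(b) covers 0:e
2(u) covers 0:e
3(e) covers 1:b, 2:u
4(i) covers 1:b, 2:u
5(e) covers 3:e
6(e) covers 5:e
7(u) covers 4:i, 6:e
8(b) covers 4:i, 6:e
9(b) covers 8:b
10(u) covers 7:u
floor of heap: 0:e
completions by unplaced set U, small U first (add the entries for U minus each lowest piece of U):
  |U|=1: {9}:1  {10}:1
  |U|=2: {7,10}:1  {8,9}:1  {9,10}:2
  |U|=3: {7,9,10}:3  {8,9,10}:3
  |U|=4: {7,8,9,10}:6
  |U|=5: {4,7,8,9,10}:6  {6,7,8,9,10}:6
  |U|=6: {4,6,7,8,9,10}:12  {5,6,7,8,9,10}:6
  |U|=7: {3,5,6,7,8,9,10}:6  {4,5,6,7,8,9,10}:18
  |U|=8: {3,4,5,6,7,8,9,10}:24
  |U|=9: {1,3,4,5,6,7,8,9,10}:24  {2,3,4,5,6,7,8,9,10}:24
  start at 0(e): 48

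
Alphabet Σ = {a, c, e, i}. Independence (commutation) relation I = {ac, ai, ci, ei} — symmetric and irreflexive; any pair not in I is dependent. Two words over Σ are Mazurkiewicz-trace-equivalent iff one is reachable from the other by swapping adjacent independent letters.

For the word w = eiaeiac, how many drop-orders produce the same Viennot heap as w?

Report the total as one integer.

42

0(e) covers ∅
1(i) covers ∅
2(a) covers 0:e
3(e) covers 2:a
4(i) covers 1:i
5(a) covers 3:e
6(c) covers 3:e
floor of heap: 0:e, 1:i
completions by unplaced set U, small U first (add the entries for U minus each lowest piece of U):
  |U|=1: {4}:1  {5}:1  {6}:1
  |U|=2: {1,4}:1  {4,5}:2  {4,6}:2  {5,6}:2
  |U|=3: {1,4,5}:3  {1,4,6}:3  {3,5,6}:2  {4,5,6}:6
  |U|=4: {1,4,5,6}:12  {2,3,5,6}:2  {3,4,5,6}:8
  |U|=5: {0,2,3,5,6}:2  {1,3,4,5,6}:20  {2,3,4,5,6}:10
  start at 0(e): 30
  start at 1(i): 12
sum over floor = 42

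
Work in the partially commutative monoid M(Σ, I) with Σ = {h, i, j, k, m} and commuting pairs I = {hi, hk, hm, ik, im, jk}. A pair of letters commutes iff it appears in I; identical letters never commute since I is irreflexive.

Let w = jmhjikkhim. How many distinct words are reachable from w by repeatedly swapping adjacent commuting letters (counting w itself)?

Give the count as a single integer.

258

#0=j has no predecessor
#1=m depends on [0:j]
#2=h depends on [0:j]
#3=j depends on [1:m, 2:h]
#4=i depends on [3:j]
#5=k depends on [1:m]
#6=k depends on [5:k]
#7=h depends on [3:j]
#8=i depends on [4:i]
#9=m depends on [3:j, 6:k]
sources: [0:j]
N(rest) = Σ N(rest − s) over sources s of rest; N(one piece) = 1:
  size 1 → [7]=1  [8]=1  [9]=1
  size 2 → [4,8]=1  [6,9]=1  [7,8]=2  [7,9]=2  [8,9]=2
  size 3 → [4,7,8]=3  [4,8,9]=3  [5,6,9]=1  [6,7,9]=3  [6,8,9]=3  [7,8,9]=6
  size 4 → [4,6,8,9]=6  [4,7,8,9]=12  [5,6,7,9]=4  [5,6,8,9]=4  [6,7,8,9]=12
  size 5 → [3,4,7,8,9]=12  [4,5,6,8,9]=10  [4,6,7,8,9]=30  [5,6,7,8,9]=20
  size 6 → [2,3,4,7,8,9]=12  [3,4,6,7,8,9]=42  [4,5,6,7,8,9]=60
  size 7 → [2,3,4,6,7,8,9]=54  [3,4,5,6,7,8,9]=102
  size 8 → [1,3,4,5,6,7,8,9]=102  [2,3,4,5,6,7,8,9]=156
  first=0(j) contributes 258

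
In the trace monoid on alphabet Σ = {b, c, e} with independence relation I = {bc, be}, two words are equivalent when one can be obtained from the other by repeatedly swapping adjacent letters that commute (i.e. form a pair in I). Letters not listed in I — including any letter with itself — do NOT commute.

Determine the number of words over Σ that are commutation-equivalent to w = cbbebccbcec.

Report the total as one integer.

0(c) covers ∅
1(b) covers ∅
2(b) covers 1:b
3(e) covers 0:c
4(b) covers 2:b
5(c) covers 3:e
6(c) covers 5:c
7(b) covers 4:b
8(c) covers 6:c
9(e) covers 8:c
10(c) covers 9:e
floor of heap: 0:c, 1:b
completions by unplaced set U, small U first (add the entries for U minus each lowest piece of U):
  |U|=1: {7}:1  {10}:1
  |U|=2: {4,7}:1  {7,10}:2  {9,10}:1
  |U|=3: {2,4,7}:1  {4,7,10}:3  {7,9,10}:3  {8,9,10}:1
  |U|=4: {1,2,4,7}:1  {2,4,7,10}:4  {4,7,9,10}:6  {6,8,9,10}:1  {7,8,9,10}:4
  |U|=5: {1,2,4,7,10}:5  {2,4,7,9,10}:10  {4,7,8,9,10}:10  {5,6,8,9,10}:1  {6,7,8,9,10}:5
  |U|=6: {1,2,4,7,9,10}:15  {2,4,7,8,9,10}:20  {3,5,6,8,9,10}:1  {4,6,7,8,9,10}:15  {5,6,7,8,9,10}:6
  |U|=7: {0,3,5,6,8,9,10}:1  {1,2,4,7,8,9,10}:35  {2,4,6,7,8,9,10}:35  {3,5,6,7,8,9,10}:7  {4,5,6,7,8,9,10}:21
  |U|=8: {0,3,5,6,7,8,9,10}:8  {1,2,4,6,7,8,9,10}:70  {2,4,5,6,7,8,9,10}:56  {3,4,5,6,7,8,9,10}:28
  |U|=9: {0,3,4,5,6,7,8,9,10}:36  {1,2,4,5,6,7,8,9,10}:126  {2,3,4,5,6,7,8,9,10}:84
  start at 0(c): 210
  start at 1(b): 120
sum over floor = 330

330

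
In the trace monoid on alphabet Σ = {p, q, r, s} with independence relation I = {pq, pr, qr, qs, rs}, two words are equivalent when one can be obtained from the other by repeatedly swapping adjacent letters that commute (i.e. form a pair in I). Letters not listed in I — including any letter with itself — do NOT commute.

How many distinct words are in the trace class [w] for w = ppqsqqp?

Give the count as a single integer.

piece 0:p — minimal
piece 1:p rests on {0:p}
piece 2:q — minimal
piece 3:s rests on {1:p}
piece 4:q rests on {2:q}
piece 5:q rests on {4:q}
piece 6:p rests on {3:s}
minimal pieces: {0:p, 2:q}
ways to finish when only these pieces remain (= sum over removing one remaining piece with nothing left below it):
  1 left: {5}→1  {6}→1
  2 left: {3,6}→1  {4,5}→1  {5,6}→2
  3 left: {1,3,6}→1  {2,4,5}→1  {3,5,6}→3  {4,5,6}→3
  4 left: {0,1,3,6}→1  {1,3,5,6}→4  {2,4,5,6}→4  {3,4,5,6}→6
  5 left: {0,1,3,5,6}→5  {1,3,4,5,6}→10  {2,3,4,5,6}→10
  placing 0:p first → 20 extensions
  placing 2:q first → 15 extensions
total linear extensions = 35

35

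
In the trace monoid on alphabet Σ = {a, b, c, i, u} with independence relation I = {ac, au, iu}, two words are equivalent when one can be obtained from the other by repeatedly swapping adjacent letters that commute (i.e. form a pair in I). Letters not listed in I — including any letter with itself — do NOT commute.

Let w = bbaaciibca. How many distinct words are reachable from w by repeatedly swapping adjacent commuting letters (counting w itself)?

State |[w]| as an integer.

piece 0:b — minimal
piece 1:b rests on {0:b}
piece 2:a rests on {1:b}
piece 3:a rests on {2:a}
piece 4:c rests on {1:b}
piece 5:i rests on {3:a, 4:c}
piece 6:i rests on {5:i}
piece 7:b rests on {6:i}
piece 8:c rests on {7:b}
piece 9:a rests on {7:b}
minimal pieces: {0:b}
ways to finish when only these pieces remain (= sum over removing one remaining piece with nothing left below it):
  1 left: {8}→1  {9}→1
  2 left: {8,9}→2
  3 left: {7,8,9}→2
  4 left: {6,7,8,9}→2
  5 left: {5,6,7,8,9}→2
  6 left: {3,5,6,7,8,9}→2  {4,5,6,7,8,9}→2
  7 left: {2,3,5,6,7,8,9}→2  {3,4,5,6,7,8,9}→4
  8 left: {2,3,4,5,6,7,8,9}→6
  placing 0:b first → 6 extensions

6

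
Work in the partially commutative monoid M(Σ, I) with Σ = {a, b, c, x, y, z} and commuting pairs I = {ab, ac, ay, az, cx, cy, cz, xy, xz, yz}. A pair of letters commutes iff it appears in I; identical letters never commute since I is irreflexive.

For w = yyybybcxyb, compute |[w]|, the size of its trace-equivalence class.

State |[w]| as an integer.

piece 0:y — minimal
piece 1:y rests on {0:y}
piece 2:y rests on {1:y}
piece 3:b rests on {2:y}
piece 4:y rests on {3:b}
piece 5:b rests on {4:y}
piece 6:c rests on {5:b}
piece 7:x rests on {5:b}
piece 8:y rests on {5:b}
piece 9:b rests on {6:c, 7:x, 8:y}
minimal pieces: {0:y}
ways to finish when only these pieces remain (= sum over removing one remaining piece with nothing left below it):
  1 left: {9}→1
  2 left: {6,9}→1  {7,9}→1  {8,9}→1
  3 left: {6,7,9}→2  {6,8,9}→2  {7,8,9}→2
  4 left: {6,7,8,9}→6
  5 left: {5,6,7,8,9}→6
  6 left: {4,5,6,7,8,9}→6
  7 left: {3,4,5,6,7,8,9}→6
  8 left: {2,3,4,5,6,7,8,9}→6
  placing 0:y first → 6 extensions

6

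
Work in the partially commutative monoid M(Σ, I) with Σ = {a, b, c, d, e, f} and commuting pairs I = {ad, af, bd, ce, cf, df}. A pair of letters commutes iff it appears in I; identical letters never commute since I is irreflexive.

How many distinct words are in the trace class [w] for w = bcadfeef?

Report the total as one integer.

#0=b has no predecessor
#1=c depends on [0:b]
#2=a depends on [1:c]
#3=d depends on [1:c]
#4=f depends on [0:b]
#5=e depends on [2:a, 3:d, 4:f]
#6=e depends on [5:e]
#7=f depends on [6:e]
sources: [0:b]
N(rest) = Σ N(rest − s) over sources s of rest; N(one piece) = 1:
  size 1 → [7]=1
  size 2 → [6,7]=1
  size 3 → [5,6,7]=1
  size 4 → [2,5,6,7]=1  [3,5,6,7]=1  [4,5,6,7]=1
  size 5 → [2,3,5,6,7]=2  [2,4,5,6,7]=2  [3,4,5,6,7]=2
  size 6 → [1,2,3,5,6,7]=2  [2,3,4,5,6,7]=6
  first=0(b) contributes 8

8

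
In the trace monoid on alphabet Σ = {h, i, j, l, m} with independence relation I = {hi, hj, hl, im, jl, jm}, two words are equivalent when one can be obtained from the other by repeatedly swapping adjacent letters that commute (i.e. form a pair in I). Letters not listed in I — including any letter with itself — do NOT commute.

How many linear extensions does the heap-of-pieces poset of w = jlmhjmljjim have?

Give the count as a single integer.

336

piece 0:j — minimal
piece 1:l — minimal
piece 2:m rests on {1:l}
piece 3:h rests on {2:m}
piece 4:j rests on {0:j}
piece 5:m rests on {3:h}
piece 6:l rests on {5:m}
piece 7:j rests on {4:j}
piece 8:j rests on {7:j}
piece 9:i rests on {6:l, 8:j}
piece 10:m rests on {6:l}
minimal pieces: {0:j, 1:l}
ways to finish when only these pieces remain (= sum over removing one remaining piece with nothing left below it):
  1 left: {9}→1  {10}→1
  2 left: {8,9}→1  {9,10}→2
  3 left: {6,9,10}→2  {7,8,9}→1  {8,9,10}→3
  4 left: {4,7,8,9}→1  {5,6,9,10}→2  {6,8,9,10}→5  {7,8,9,10}→4
  5 left: {0,4,7,8,9}→1  {3,5,6,9,10}→2  {4,7,8,9,10}→5  {5,6,8,9,10}→7  {6,7,8,9,10}→9
  6 left: {0,4,7,8,9,10}→6  {2,3,5,6,9,10}→2  {3,5,6,8,9,10}→9  {4,6,7,8,9,10}→14  {5,6,7,8,9,10}→16
  7 left: {0,4,6,7,8,9,10}→20  {1,2,3,5,6,9,10}→2  {2,3,5,6,8,9,10}→11  {3,5,6,7,8,9,10}→25  {4,5,6,7,8,9,10}→30
  8 left: {0,4,5,6,7,8,9,10}→50  {1,2,3,5,6,8,9,10}→13  {2,3,5,6,7,8,9,10}→36  {3,4,5,6,7,8,9,10}→55
  9 left: {0,3,4,5,6,7,8,9,10}→105  {1,2,3,5,6,7,8,9,10}→49  {2,3,4,5,6,7,8,9,10}→91
  placing 0:j first → 140 extensions
  placing 1:l first → 196 extensions
total linear extensions = 336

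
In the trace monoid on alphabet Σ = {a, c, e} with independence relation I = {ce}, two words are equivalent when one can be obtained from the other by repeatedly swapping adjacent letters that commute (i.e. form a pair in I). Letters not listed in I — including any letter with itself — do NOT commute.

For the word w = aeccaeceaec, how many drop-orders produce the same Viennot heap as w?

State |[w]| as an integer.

#0=a has no predecessor
#1=e depends on [0:a]
#2=c depends on [0:a]
#3=c depends on [2:c]
#4=a depends on [1:e, 3:c]
#5=e depends on [4:a]
#6=c depends on [4:a]
#7=e depends on [5:e]
#8=a depends on [6:c, 7:e]
#9=e depends on [8:a]
#10=c depends on [8:a]
sources: [0:a]
N(rest) = Σ N(rest − s) over sources s of rest; N(one piece) = 1:
  size 1 → [9]=1  [10]=1
  size 2 → [9,10]=2
  size 3 → [8,9,10]=2
  size 4 → [6,8,9,10]=2  [7,8,9,10]=2
  size 5 → [5,7,8,9,10]=2  [6,7,8,9,10]=4
  size 6 → [5,6,7,8,9,10]=6
  size 7 → [4,5,6,7,8,9,10]=6
  size 8 → [1,4,5,6,7,8,9,10]=6  [3,4,5,6,7,8,9,10]=6
  size 9 → [1,3,4,5,6,7,8,9,10]=12  [2,3,4,5,6,7,8,9,10]=6
  first=0(a) contributes 18

18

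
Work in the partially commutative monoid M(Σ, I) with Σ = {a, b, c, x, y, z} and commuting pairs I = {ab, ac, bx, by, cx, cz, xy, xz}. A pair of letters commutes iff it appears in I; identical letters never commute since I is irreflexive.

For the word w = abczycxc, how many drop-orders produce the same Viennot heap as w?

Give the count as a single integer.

0(a) covers ∅
1(b) covers ∅
2(c) covers 1:b
3(z) covers 0:a, 1:b
4(y) covers 2:c, 3:z
5(c) covers 4:y
6(x) covers 0:a
7(c) covers 5:c
floor of heap: 0:a, 1:b
completions by unplaced set U, small U first (add the entries for U minus each lowest piece of U):
  |U|=1: {6}:1  {7}:1
  |U|=2: {5,7}:1  {6,7}:2
  |U|=3: {4,5,7}:1  {5,6,7}:3
  |U|=4: {2,4,5,7}:1  {3,4,5,7}:1  {4,5,6,7}:4
  |U|=5: {2,3,4,5,7}:2  {2,4,5,6,7}:5  {3,4,5,6,7}:5
  |U|=6: {0,3,4,5,6,7}:5  {1,2,3,4,5,7}:2  {2,3,4,5,6,7}:12
  start at 0(a): 14
  start at 1(b): 17
sum over floor = 31

31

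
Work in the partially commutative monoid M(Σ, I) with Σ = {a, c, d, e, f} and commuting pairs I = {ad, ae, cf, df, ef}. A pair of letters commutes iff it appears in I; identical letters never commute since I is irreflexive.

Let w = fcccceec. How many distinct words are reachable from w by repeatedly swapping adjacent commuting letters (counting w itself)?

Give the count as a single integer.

8

drop 0:f onto floor
drop 1:c onto floor
drop 2:c onto {1:c}
drop 3:c onto {2:c}
drop 4:c onto {3:c}
drop 5:e onto {4:c}
drop 6:e onto {5:e}
drop 7:c onto {6:e}
ground layer = {0:f, 1:c}
drop-orders for the pieces not yet dropped (sum over which currently-grounded one goes next):
  1 to go: {0} 1  {7} 1
  2 to go: {0,7} 2  {6,7} 1
  3 to go: {0,6,7} 3  {5,6,7} 1
  4 to go: {0,5,6,7} 4  {4,5,6,7} 1
  5 to go: {0,4,5,6,7} 5  {3,4,5,6,7} 1
  6 to go: {0,3,4,5,6,7} 6  {2,3,4,5,6,7} 1
  if 0:f drops first: 1 orders
  if 1:c drops first: 7 orders
heap linearizations: 8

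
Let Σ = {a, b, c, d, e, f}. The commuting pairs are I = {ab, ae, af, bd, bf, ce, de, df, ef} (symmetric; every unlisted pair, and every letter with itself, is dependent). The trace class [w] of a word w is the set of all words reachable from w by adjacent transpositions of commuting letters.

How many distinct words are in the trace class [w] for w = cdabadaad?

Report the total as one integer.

8

piece 0:c — minimal
piece 1:d rests on {0:c}
piece 2:a rests on {1:d}
piece 3:b rests on {0:c}
piece 4:a rests on {2:a}
piece 5:d rests on {4:a}
piece 6:a rests on {5:d}
piece 7:a rests on {6:a}
piece 8:d rests on {7:a}
minimal pieces: {0:c}
ways to finish when only these pieces remain (= sum over removing one remaining piece with nothing left below it):
  1 left: {3}→1  {8}→1
  2 left: {3,8}→2  {7,8}→1
  3 left: {3,7,8}→3  {6,7,8}→1
  4 left: {3,6,7,8}→4  {5,6,7,8}→1
  5 left: {3,5,6,7,8}→5  {4,5,6,7,8}→1
  6 left: {2,4,5,6,7,8}→1  {3,4,5,6,7,8}→6
  7 left: {1,2,4,5,6,7,8}→1  {2,3,4,5,6,7,8}→7
  placing 0:c first → 8 extensions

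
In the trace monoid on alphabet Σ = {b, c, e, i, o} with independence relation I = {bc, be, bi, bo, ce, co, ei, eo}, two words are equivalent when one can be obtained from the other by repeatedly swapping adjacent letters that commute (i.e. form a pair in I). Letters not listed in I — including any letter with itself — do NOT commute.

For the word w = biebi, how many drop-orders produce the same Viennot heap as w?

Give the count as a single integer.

0(b) covers ∅
1(i) covers ∅
2(e) covers ∅
3(b) covers 0:b
4(i) covers 1:i
floor of heap: 0:b, 1:i, 2:e
completions by unplaced set U, small U first (add the entries for U minus each lowest piece of U):
  |U|=1: {2}:1  {3}:1  {4}:1
  |U|=2: {0,3}:1  {1,4}:1  {2,3}:2  {2,4}:2  {3,4}:2
  |U|=3: {0,2,3}:3  {0,3,4}:3  {1,2,4}:3  {1,3,4}:3  {2,3,4}:6
  start at 0(b): 12
  start at 1(i): 12
  start at 2(e): 6
sum over floor = 30

30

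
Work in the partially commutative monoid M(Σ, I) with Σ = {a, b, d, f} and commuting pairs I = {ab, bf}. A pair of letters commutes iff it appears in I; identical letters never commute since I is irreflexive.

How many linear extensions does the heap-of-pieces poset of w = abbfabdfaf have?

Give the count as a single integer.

drop 0:a onto floor
drop 1:b onto floor
drop 2:b onto {1:b}
drop 3:f onto {0:a}
drop 4:a onto {3:f}
drop 5:b onto {2:b}
drop 6:d onto {4:a, 5:b}
drop 7:f onto {6:d}
drop 8:a onto {7:f}
drop 9:f onto {8:a}
ground layer = {0:a, 1:b}
drop-orders for the pieces not yet dropped (sum over which currently-grounded one goes next):
  1 to go: {9} 1
  2 to go: {8,9} 1
  3 to go: {7,8,9} 1
  4 to go: {6,7,8,9} 1
  5 to go: {4,6,7,8,9} 1  {5,6,7,8,9} 1
  6 to go: {2,5,6,7,8,9} 1  {3,4,6,7,8,9} 1  {4,5,6,7,8,9} 2
  7 to go: {0,3,4,6,7,8,9} 1  {1,2,5,6,7,8,9} 1  {2,4,5,6,7,8,9} 3  {3,4,5,6,7,8,9} 3
  8 to go: {0,3,4,5,6,7,8,9} 4  {1,2,4,5,6,7,8,9} 4  {2,3,4,5,6,7,8,9} 6
  if 0:a drops first: 10 orders
  if 1:b drops first: 10 orders
heap linearizations: 20

20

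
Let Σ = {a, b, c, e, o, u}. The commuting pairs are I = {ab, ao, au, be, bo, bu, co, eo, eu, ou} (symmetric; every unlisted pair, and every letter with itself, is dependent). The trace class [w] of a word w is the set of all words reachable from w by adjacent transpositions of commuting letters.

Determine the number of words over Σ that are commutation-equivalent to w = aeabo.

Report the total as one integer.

drop 0:a onto floor
drop 1:e onto {0:a}
drop 2:a onto {1:e}
drop 3:b onto floor
drop 4:o onto floor
ground layer = {0:a, 3:b, 4:o}
drop-orders for the pieces not yet dropped (sum over which currently-grounded one goes next):
  1 to go: {2} 1  {3} 1  {4} 1
  2 to go: {1,2} 1  {2,3} 2  {2,4} 2  {3,4} 2
  3 to go: {0,1,2} 1  {1,2,3} 3  {1,2,4} 3  {2,3,4} 6
  if 0:a drops first: 12 orders
  if 3:b drops first: 4 orders
  if 4:o drops first: 4 orders
heap linearizations: 20

20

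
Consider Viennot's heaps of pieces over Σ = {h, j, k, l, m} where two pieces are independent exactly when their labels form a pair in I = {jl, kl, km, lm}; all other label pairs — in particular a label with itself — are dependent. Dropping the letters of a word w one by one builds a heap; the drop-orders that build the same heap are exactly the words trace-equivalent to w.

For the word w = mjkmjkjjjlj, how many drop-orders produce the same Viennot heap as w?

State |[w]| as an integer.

#0=m has no predecessor
#1=j depends on [0:m]
#2=k depends on [1:j]
#3=m depends on [1:j]
#4=j depends on [2:k, 3:m]
#5=k depends on [4:j]
#6=j depends on [5:k]
#7=j depends on [6:j]
#8=j depends on [7:j]
#9=l has no predecessor
#10=j depends on [8:j]
sources: [0:m, 9:l]
N(rest) = Σ N(rest − s) over sources s of rest; N(one piece) = 1:
  size 1 → [9]=1  [10]=1
  size 2 → [8,10]=1  [9,10]=2
  size 3 → [7,8,10]=1  [8,9,10]=3
  size 4 → [6,7,8,10]=1  [7,8,9,10]=4
  size 5 → [5,6,7,8,10]=1  [6,7,8,9,10]=5
  size 6 → [4,5,6,7,8,10]=1  [5,6,7,8,9,10]=6
  size 7 → [2,4,5,6,7,8,10]=1  [3,4,5,6,7,8,10]=1  [4,5,6,7,8,9,10]=7
  size 8 → [2,3,4,5,6,7,8,10]=2  [2,4,5,6,7,8,9,10]=8  [3,4,5,6,7,8,9,10]=8
  size 9 → [1,2,3,4,5,6,7,8,10]=2  [2,3,4,5,6,7,8,9,10]=18
  first=0(m) contributes 20
  first=9(l) contributes 2
|[w]| = 22

22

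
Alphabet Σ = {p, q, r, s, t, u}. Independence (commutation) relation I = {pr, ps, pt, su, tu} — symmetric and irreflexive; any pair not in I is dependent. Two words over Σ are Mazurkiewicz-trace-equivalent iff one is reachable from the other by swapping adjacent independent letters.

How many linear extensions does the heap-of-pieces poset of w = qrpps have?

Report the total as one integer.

0(q) covers ∅
1(r) covers 0:q
2(p) covers 0:q
3(p) covers 2:p
4(s) covers 1:r
floor of heap: 0:q
completions by unplaced set U, small U first (add the entries for U minus each lowest piece of U):
  |U|=1: {3}:1  {4}:1
  |U|=2: {1,4}:1  {2,3}:1  {3,4}:2
  |U|=3: {1,3,4}:3  {2,3,4}:3
  start at 0(q): 6

6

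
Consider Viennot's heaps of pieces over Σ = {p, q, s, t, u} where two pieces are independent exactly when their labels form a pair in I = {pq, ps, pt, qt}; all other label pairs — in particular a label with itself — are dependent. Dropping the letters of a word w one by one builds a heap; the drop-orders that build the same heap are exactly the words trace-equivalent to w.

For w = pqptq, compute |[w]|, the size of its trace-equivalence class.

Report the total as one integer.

30

piece 0:p — minimal
piece 1:q — minimal
piece 2:p rests on {0:p}
piece 3:t — minimal
piece 4:q rests on {1:q}
minimal pieces: {0:p, 1:q, 3:t}
ways to finish when only these pieces remain (= sum over removing one remaining piece with nothing left below it):
  1 left: {2}→1  {3}→1  {4}→1
  2 left: {0,2}→1  {1,4}→1  {2,3}→2  {2,4}→2  {3,4}→2
  3 left: {0,2,3}→3  {0,2,4}→3  {1,2,4}→3  {1,3,4}→3  {2,3,4}→6
  placing 0:p first → 12 extensions
  placing 1:q first → 12 extensions
  placing 3:t first → 6 extensions
total linear extensions = 30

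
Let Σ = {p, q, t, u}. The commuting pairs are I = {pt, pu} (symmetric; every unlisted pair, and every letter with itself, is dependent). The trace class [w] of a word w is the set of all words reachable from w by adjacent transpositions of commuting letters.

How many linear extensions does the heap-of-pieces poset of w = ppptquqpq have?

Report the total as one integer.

0(p) covers ∅
1(p) covers 0:p
2(p) covers 1:p
3(t) covers ∅
4(q) covers 2:p, 3:t
5(u) covers 4:q
6(q) covers 5:u
7(p) covers 6:q
8(q) covers 7:p
floor of heap: 0:p, 3:t
completions by unplaced set U, small U first (add the entries for U minus each lowest piece of U):
  |U|=1: {8}:1
  |U|=2: {7,8}:1
  |U|=3: {6,7,8}:1
  |U|=4: {5,6,7,8}:1
  |U|=5: {4,5,6,7,8}:1
  |U|=6: {2,4,5,6,7,8}:1  {3,4,5,6,7,8}:1
  |U|=7: {1,2,4,5,6,7,8}:1  {2,3,4,5,6,7,8}:2
  start at 0(p): 3
  start at 3(t): 1
sum over floor = 4

4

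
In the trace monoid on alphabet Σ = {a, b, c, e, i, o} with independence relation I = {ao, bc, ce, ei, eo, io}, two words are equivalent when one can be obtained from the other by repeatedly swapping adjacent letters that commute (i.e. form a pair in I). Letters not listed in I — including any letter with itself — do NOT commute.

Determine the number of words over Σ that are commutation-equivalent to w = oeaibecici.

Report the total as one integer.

36

drop 0:o onto floor
drop 1:e onto floor
drop 2:a onto {1:e}
drop 3:i onto {2:a}
drop 4:b onto {0:o, 3:i}
drop 5:e onto {4:b}
drop 6:c onto {0:o, 3:i}
drop 7:i onto {4:b, 6:c}
drop 8:c onto {7:i}
drop 9:i onto {8:c}
ground layer = {0:o, 1:e}
drop-orders for the pieces not yet dropped (sum over which currently-grounded one goes next):
  1 to go: {5} 1  {9} 1
  2 to go: {5,9} 2  {8,9} 1
  3 to go: {5,8,9} 3  {7,8,9} 1
  4 to go: {5,7,8,9} 4  {6,7,8,9} 1
  5 to go: {4,5,7,8,9} 4  {5,6,7,8,9} 5
  6 to go: {4,5,6,7,8,9} 9
  7 to go: {0,4,5,6,7,8,9} 9  {3,4,5,6,7,8,9} 9
  8 to go: {0,3,4,5,6,7,8,9} 18  {2,3,4,5,6,7,8,9} 9
  if 0:o drops first: 9 orders
  if 1:e drops first: 27 orders
heap linearizations: 36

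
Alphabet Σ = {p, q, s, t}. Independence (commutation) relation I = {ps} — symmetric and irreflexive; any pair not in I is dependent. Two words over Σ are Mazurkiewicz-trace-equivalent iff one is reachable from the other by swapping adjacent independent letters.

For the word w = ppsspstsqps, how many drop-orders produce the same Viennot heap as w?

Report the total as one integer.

40

0(p) covers ∅
1(p) covers 0:p
2(s) covers ∅
3(s) covers 2:s
4(p) covers 1:p
5(s) covers 3:s
6(t) covers 4:p, 5:s
7(s) covers 6:t
8(q) covers 7:s
9(p) covers 8:q
10(s) covers 8:q
floor of heap: 0:p, 2:s
completions by unplaced set U, small U first (add the entries for U minus each lowest piece of U):
  |U|=1: {9}:1  {10}:1
  |U|=2: {9,10}:2
  |U|=3: {8,9,10}:2
  |U|=4: {7,8,9,10}:2
  |U|=5: {6,7,8,9,10}:2
  |U|=6: {4,6,7,8,9,10}:2  {5,6,7,8,9,10}:2
  |U|=7: {1,4,6,7,8,9,10}:2  {3,5,6,7,8,9,10}:2  {4,5,6,7,8,9,10}:4
  |U|=8: {0,1,4,6,7,8,9,10}:2  {1,4,5,6,7,8,9,10}:6  {2,3,5,6,7,8,9,10}:2  {3,4,5,6,7,8,9,10}:6
  |U|=9: {0,1,4,5,6,7,8,9,10}:8  {1,3,4,5,6,7,8,9,10}:12  {2,3,4,5,6,7,8,9,10}:8
  start at 0(p): 20
  start at 2(s): 20
sum over floor = 40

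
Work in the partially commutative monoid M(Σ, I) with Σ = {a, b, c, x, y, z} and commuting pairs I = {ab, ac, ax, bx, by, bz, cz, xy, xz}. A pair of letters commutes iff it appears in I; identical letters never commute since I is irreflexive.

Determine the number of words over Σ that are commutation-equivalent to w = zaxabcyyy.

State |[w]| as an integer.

40

#0=z has no predecessor
#1=a depends on [0:z]
#2=x has no predecessor
#3=a depends on [1:a]
#4=b has no predecessor
#5=c depends on [2:x, 4:b]
#6=y depends on [3:a, 5:c]
#7=y depends on [6:y]
#8=y depends on [7:y]
sources: [0:z, 2:x, 4:b]
N(rest) = Σ N(rest − s) over sources s of rest; N(one piece) = 1:
  size 1 → [8]=1
  size 2 → [7,8]=1
  size 3 → [6,7,8]=1
  size 4 → [3,6,7,8]=1  [5,6,7,8]=1
  size 5 → [1,3,6,7,8]=1  [2,5,6,7,8]=1  [3,5,6,7,8]=2  [4,5,6,7,8]=1
  size 6 → [0,1,3,6,7,8]=1  [1,3,5,6,7,8]=3  [2,3,5,6,7,8]=3  [2,4,5,6,7,8]=2  [3,4,5,6,7,8]=3
  size 7 → [0,1,3,5,6,7,8]=4  [1,2,3,5,6,7,8]=6  [1,3,4,5,6,7,8]=6  [2,3,4,5,6,7,8]=8
  first=0(z) contributes 20
  first=2(x) contributes 10
  first=4(b) contributes 10
|[w]| = 40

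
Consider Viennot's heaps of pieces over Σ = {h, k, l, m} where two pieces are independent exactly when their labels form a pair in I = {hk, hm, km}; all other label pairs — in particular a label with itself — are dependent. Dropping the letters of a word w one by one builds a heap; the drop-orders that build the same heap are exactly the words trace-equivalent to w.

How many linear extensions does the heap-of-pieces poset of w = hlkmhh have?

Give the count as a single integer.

0(h) covers ∅
1(l) covers 0:h
2(k) covers 1:l
3(m) covers 1:l
4(h) covers 1:l
5(h) covers 4:h
floor of heap: 0:h
completions by unplaced set U, small U first (add the entries for U minus each lowest piece of U):
  |U|=1: {2}:1  {3}:1  {5}:1
  |U|=2: {2,3}:2  {2,5}:2  {3,5}:2  {4,5}:1
  |U|=3: {2,3,5}:6  {2,4,5}:3  {3,4,5}:3
  |U|=4: {2,3,4,5}:12
  start at 0(h): 12

12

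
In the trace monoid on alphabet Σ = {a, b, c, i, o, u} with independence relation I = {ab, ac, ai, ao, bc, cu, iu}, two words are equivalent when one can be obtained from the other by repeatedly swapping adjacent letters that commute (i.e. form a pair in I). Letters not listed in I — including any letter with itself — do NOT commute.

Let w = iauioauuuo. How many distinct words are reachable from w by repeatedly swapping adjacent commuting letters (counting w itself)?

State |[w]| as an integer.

16

0(i) covers ∅
1(a) covers ∅
2(u) covers 1:a
3(i) covers 0:i
4(o) covers 2:u, 3:i
5(a) covers 2:u
6(u) covers 4:o, 5:a
7(u) covers 6:u
8(u) covers 7:u
9(o) covers 8:u
floor of heap: 0:i, 1:a
completions by unplaced set U, small U first (add the entries for U minus each lowest piece of U):
  |U|=1: {9}:1
  |U|=2: {8,9}:1
  |U|=3: {7,8,9}:1
  |U|=4: {6,7,8,9}:1
  |U|=5: {4,6,7,8,9}:1  {5,6,7,8,9}:1
  |U|=6: {3,4,6,7,8,9}:1  {4,5,6,7,8,9}:2
  |U|=7: {0,3,4,6,7,8,9}:1  {2,4,5,6,7,8,9}:2  {3,4,5,6,7,8,9}:3
  |U|=8: {0,3,4,5,6,7,8,9}:4  {1,2,4,5,6,7,8,9}:2  {2,3,4,5,6,7,8,9}:5
  start at 0(i): 7
  start at 1(a): 9
sum over floor = 16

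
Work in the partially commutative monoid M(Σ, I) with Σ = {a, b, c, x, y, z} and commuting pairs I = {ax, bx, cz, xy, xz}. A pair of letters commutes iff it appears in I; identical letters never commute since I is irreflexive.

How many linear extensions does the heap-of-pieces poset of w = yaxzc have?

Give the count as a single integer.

0(y) covers ∅
1(a) covers 0:y
2(x) covers ∅
3(z) covers 1:a
4(c) covers 1:a, 2:x
floor of heap: 0:y, 2:x
completions by unplaced set U, small U first (add the entries for U minus each lowest piece of U):
  |U|=1: {3}:1  {4}:1
  |U|=2: {2,4}:1  {3,4}:2
  |U|=3: {1,3,4}:2  {2,3,4}:3
  start at 0(y): 5
  start at 2(x): 2
sum over floor = 7

7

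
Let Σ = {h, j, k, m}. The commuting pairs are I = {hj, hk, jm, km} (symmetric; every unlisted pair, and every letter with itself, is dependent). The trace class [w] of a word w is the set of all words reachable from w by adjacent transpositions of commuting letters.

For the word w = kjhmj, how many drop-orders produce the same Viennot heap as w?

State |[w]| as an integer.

piece 0:k — minimal
piece 1:j rests on {0:k}
piece 2:h — minimal
piece 3:m rests on {2:h}
piece 4:j rests on {1:j}
minimal pieces: {0:k, 2:h}
ways to finish when only these pieces remain (= sum over removing one remaining piece with nothing left below it):
  1 left: {3}→1  {4}→1
  2 left: {1,4}→1  {2,3}→1  {3,4}→2
  3 left: {0,1,4}→1  {1,3,4}→3  {2,3,4}→3
  placing 0:k first → 6 extensions
  placing 2:h first → 4 extensions
total linear extensions = 10

10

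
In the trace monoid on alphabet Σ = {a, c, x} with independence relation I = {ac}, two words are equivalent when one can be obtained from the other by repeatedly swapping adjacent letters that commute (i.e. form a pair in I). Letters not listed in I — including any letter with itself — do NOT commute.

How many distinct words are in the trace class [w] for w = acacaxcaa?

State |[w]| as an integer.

0(a) covers ∅
1(c) covers ∅
2(a) covers 0:a
3(c) covers 1:c
4(a) covers 2:a
5(x) covers 3:c, 4:a
6(c) covers 5:x
7(a) covers 5:x
8(a) covers 7:a
floor of heap: 0:a, 1:c
completions by unplaced set U, small U first (add the entries for U minus each lowest piece of U):
  |U|=1: {6}:1  {8}:1
  |U|=2: {6,8}:2  {7,8}:1
  |U|=3: {6,7,8}:3
  |U|=4: {5,6,7,8}:3
  |U|=5: {3,5,6,7,8}:3  {4,5,6,7,8}:3
  |U|=6: {1,3,5,6,7,8}:3  {2,4,5,6,7,8}:3  {3,4,5,6,7,8}:6
  |U|=7: {0,2,4,5,6,7,8}:3  {1,3,4,5,6,7,8}:9  {2,3,4,5,6,7,8}:9
  start at 0(a): 18
  start at 1(c): 12
sum over floor = 30

30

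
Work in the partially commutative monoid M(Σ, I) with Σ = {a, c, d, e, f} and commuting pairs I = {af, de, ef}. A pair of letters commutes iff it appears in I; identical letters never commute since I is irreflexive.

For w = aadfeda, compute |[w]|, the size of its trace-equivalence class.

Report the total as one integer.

4

#0=a has no predecessor
#1=a depends on [0:a]
#2=d depends on [1:a]
#3=f depends on [2:d]
#4=e depends on [1:a]
#5=d depends on [3:f]
#6=a depends on [4:e, 5:d]
sources: [0:a]
N(rest) = Σ N(rest − s) over sources s of rest; N(one piece) = 1:
  size 1 → [6]=1
  size 2 → [4,6]=1  [5,6]=1
  size 3 → [3,5,6]=1  [4,5,6]=2
  size 4 → [2,3,5,6]=1  [3,4,5,6]=3
  size 5 → [2,3,4,5,6]=4
  first=0(a) contributes 4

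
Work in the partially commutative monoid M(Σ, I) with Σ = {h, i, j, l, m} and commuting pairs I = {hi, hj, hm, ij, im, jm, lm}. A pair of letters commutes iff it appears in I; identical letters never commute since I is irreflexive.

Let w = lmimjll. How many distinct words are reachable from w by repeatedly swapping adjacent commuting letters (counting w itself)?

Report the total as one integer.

piece 0:l — minimal
piece 1:m — minimal
piece 2:i rests on {0:l}
piece 3:m rests on {1:m}
piece 4:j rests on {0:l}
piece 5:l rests on {2:i, 4:j}
piece 6:l rests on {5:l}
minimal pieces: {0:l, 1:m}
ways to finish when only these pieces remain (= sum over removing one remaining piece with nothing left below it):
  1 left: {3}→1  {6}→1
  2 left: {1,3}→1  {3,6}→2  {5,6}→1
  3 left: {1,3,6}→3  {2,5,6}→1  {3,5,6}→3  {4,5,6}→1
  4 left: {1,3,5,6}→6  {2,3,5,6}→4  {2,4,5,6}→2  {3,4,5,6}→4
  5 left: {0,2,4,5,6}→2  {1,2,3,5,6}→10  {1,3,4,5,6}→10  {2,3,4,5,6}→10
  placing 0:l first → 30 extensions
  placing 1:m first → 12 extensions
total linear extensions = 42

42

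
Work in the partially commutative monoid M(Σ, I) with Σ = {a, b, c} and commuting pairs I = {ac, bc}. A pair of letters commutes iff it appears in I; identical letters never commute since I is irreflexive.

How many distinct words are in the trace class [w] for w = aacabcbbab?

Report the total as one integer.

45

0(a) covers ∅
1(a) covers 0:a
2(c) covers ∅
3(a) covers 1:a
4(b) covers 3:a
5(c) covers 2:c
6(b) covers 4:b
7(b) covers 6:b
8(a) covers 7:b
9(b) covers 8:a
floor of heap: 0:a, 2:c
completions by unplaced set U, small U first (add the entries for U minus each lowest piece of U):
  |U|=1: {5}:1  {9}:1
  |U|=2: {2,5}:1  {5,9}:2  {8,9}:1
  |U|=3: {2,5,9}:3  {5,8,9}:3  {7,8,9}:1
  |U|=4: {2,5,8,9}:6  {5,7,8,9}:4  {6,7,8,9}:1
  |U|=5: {2,5,7,8,9}:10  {4,6,7,8,9}:1  {5,6,7,8,9}:5
  |U|=6: {2,5,6,7,8,9}:15  {3,4,6,7,8,9}:1  {4,5,6,7,8,9}:6
  |U|=7: {1,3,4,6,7,8,9}:1  {2,4,5,6,7,8,9}:21  {3,4,5,6,7,8,9}:7
  |U|=8: {0,1,3,4,6,7,8,9}:1  {1,3,4,5,6,7,8,9}:8  {2,3,4,5,6,7,8,9}:28
  start at 0(a): 36
  start at 2(c): 9
sum over floor = 45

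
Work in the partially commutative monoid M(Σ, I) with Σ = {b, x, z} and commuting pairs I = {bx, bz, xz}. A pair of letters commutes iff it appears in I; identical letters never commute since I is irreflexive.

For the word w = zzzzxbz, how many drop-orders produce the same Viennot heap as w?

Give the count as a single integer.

42

piece 0:z — minimal
piece 1:z rests on {0:z}
piece 2:z rests on {1:z}
piece 3:z rests on {2:z}
piece 4:x — minimal
piece 5:b — minimal
piece 6:z rests on {3:z}
minimal pieces: {0:z, 4:x, 5:b}
ways to finish when only these pieces remain (= sum over removing one remaining piece with nothing left below it):
  1 left: {4}→1  {5}→1  {6}→1
  2 left: {3,6}→1  {4,5}→2  {4,6}→2  {5,6}→2
  3 left: {2,3,6}→1  {3,4,6}→3  {3,5,6}→3  {4,5,6}→6
  4 left: {1,2,3,6}→1  {2,3,4,6}→4  {2,3,5,6}→4  {3,4,5,6}→12
  5 left: {0,1,2,3,6}→1  {1,2,3,4,6}→5  {1,2,3,5,6}→5  {2,3,4,5,6}→20
  placing 0:z first → 30 extensions
  placing 4:x first → 6 extensions
  placing 5:b first → 6 extensions
total linear extensions = 42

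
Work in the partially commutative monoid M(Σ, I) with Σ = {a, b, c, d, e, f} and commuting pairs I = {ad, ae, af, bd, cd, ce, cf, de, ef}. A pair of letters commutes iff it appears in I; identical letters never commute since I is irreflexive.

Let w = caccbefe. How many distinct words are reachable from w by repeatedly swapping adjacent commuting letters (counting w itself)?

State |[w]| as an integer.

drop 0:c onto floor
drop 1:a onto {0:c}
drop 2:c onto {1:a}
drop 3:c onto {2:c}
drop 4:b onto {3:c}
drop 5:e onto {4:b}
drop 6:f onto {4:b}
drop 7:e onto {5:e}
ground layer = {0:c}
drop-orders for the pieces not yet dropped (sum over which currently-grounded one goes next):
  1 to go: {6} 1  {7} 1
  2 to go: {5,7} 1  {6,7} 2
  3 to go: {5,6,7} 3
  4 to go: {4,5,6,7} 3
  5 to go: {3,4,5,6,7} 3
  6 to go: {2,3,4,5,6,7} 3
  if 0:c drops first: 3 orders

3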